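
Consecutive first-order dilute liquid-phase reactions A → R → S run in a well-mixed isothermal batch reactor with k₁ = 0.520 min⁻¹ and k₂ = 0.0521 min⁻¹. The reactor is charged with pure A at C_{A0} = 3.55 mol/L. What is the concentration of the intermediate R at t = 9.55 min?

2.37 mol/L

The intermediate concentration in a first-order A→B→C sequence is C_R = k₁C_{A0}(e^(−k₁t) − e^(−k₂t))/(k₂−k₁).
e^(−k₁t) = e^(−0.520×9.55) = e^(−4.966) = 0.006971; e^(−k₂t) = e^(−0.4976) = 0.6080.
C_R = 0.520×3.55/(0.0521−0.520) × (0.006971−0.6080) = (-3.945)×(-0.6010) = 2.371 mol/L.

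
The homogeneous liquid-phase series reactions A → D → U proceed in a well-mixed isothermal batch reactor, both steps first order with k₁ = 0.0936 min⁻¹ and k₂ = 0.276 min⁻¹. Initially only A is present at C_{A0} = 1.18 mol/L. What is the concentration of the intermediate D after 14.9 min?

Solving the coupled first-order balances gives C_D(t) = [k₁/(k₂−k₁)]·C_{A0}·(e^(−k₁t) − e^(−k₂t)).
e^(−k₁t) = e^(−0.0936×14.9) = e^(−1.395) = 0.2479; e^(−k₂t) = e^(−4.112) = 0.01637.
C_D = 0.0936×1.18/(0.276−0.0936) × (0.2479−0.01637) = 0.6055×0.2316 = 0.1402 mol/L.

0.140 mol/L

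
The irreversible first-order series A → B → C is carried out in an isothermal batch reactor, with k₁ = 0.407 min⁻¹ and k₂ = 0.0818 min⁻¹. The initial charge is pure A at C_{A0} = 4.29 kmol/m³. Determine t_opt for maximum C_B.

The intermediate peaks when r₁ = r₂, i.e. k₁e^(−k₁t) = k₂e^(−k₂t), giving t_opt = ln(k₂/k₁)/(k₂−k₁).
= ln(0.0818/0.407)/(0.0818−0.407) = ln(0.2010)/-0.3252 = -1.605/-0.3252 = 4.93 min.

4.93 min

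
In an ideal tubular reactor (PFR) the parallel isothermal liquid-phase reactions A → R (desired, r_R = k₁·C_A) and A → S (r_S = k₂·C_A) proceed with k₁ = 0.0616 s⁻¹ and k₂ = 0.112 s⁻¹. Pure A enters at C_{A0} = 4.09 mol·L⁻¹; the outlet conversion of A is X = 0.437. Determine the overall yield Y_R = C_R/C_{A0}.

C_A = C_{A0}(1−X) = 2.303 mol·L⁻¹.
Both paths are first order in A, so the instantaneous fraction to R is constant: dC_R/d(−C_A) = k₁/(k₁+k₂) = 0.3548.
C_R = 0.3548·(C_{A0}−C_A) = 0.3548×1.787 = 0.634 mol·L⁻¹.
Y_R = C_R/C_{A0} = 0.6342/4.09 = 0.155.

0.155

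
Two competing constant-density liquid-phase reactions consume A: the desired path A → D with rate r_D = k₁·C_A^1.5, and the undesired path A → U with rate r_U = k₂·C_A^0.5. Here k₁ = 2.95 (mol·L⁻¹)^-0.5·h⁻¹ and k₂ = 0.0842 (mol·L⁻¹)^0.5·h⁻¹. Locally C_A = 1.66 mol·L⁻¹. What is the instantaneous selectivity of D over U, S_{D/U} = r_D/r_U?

58.2

S_{D/U} = r_D/r_U = (k₁·C_A^1.5)/(k₂·C_A^0.5) = (k₁/k₂)·C_A.
= (2.95×1.660^1.5) / (0.0842×1.660^0.5) = 6.309/0.1085 = 58.2.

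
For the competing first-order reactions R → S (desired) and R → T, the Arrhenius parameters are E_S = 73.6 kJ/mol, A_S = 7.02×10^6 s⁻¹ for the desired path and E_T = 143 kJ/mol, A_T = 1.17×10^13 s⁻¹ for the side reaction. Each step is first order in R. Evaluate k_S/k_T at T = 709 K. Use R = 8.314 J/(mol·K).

Since both paths have the same order in R, the concentration cancels and S_{S/T} = k_S/k_T = (A_S/A_T)·exp[(E_T−E_S)/(RT)].
(E_T−E_S)/(RT) = (143−73.6)×10³/(8.314×709) = 69400/5895 = 11.77.
k_S/k_T = (7.02×10^6/1.17×10^13)·exp(11.77) = 6.000×10^-7 × 1.298×10^5 = 0.0779.

0.0779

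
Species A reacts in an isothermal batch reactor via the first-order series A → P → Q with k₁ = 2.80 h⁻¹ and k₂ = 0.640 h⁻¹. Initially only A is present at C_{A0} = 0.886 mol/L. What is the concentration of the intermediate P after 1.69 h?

The intermediate concentration in a first-order A→B→C sequence is C_P = k₁C_{A0}(e^(−k₁t) − e^(−k₂t))/(k₂−k₁).
e^(−k₁t) = e^(−2.80×1.69) = e^(−4.732) = 0.008809; e^(−k₂t) = e^(−1.082) = 0.3391.
C_P = 2.80×0.886/(0.640−2.80) × (0.008809−0.3391) = (-1.149)×(-0.3302) = 0.3793 mol/L.

0.379 mol/L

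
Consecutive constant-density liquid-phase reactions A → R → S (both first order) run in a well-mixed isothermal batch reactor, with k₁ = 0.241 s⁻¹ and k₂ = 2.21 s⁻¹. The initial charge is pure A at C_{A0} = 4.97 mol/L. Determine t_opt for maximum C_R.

1.13 s

The intermediate peaks when r₁ = r₂, i.e. k₁e^(−k₁t) = k₂e^(−k₂t), giving t_opt = ln(k₂/k₁)/(k₂−k₁).
= ln(2.21/0.241)/(2.21−0.241) = ln(9.170)/1.969 = 2.216/1.969 = 1.13 s.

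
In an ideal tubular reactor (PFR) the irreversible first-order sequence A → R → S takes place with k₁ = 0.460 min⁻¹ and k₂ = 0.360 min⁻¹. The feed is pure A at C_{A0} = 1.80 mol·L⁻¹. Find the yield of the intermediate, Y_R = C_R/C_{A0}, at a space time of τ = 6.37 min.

0.219

For first-order series with pure A initially, C_R(τ) = k₁C_{A0}/(k₂−k₁)·(e^(−k₁τ) − e^(−k₂τ)).
e^(−k₁τ) = e^(−0.460×6.37) = e^(−2.930) = 0.05339; e^(−k₂τ) = e^(−2.293) = 0.1009.
C_R = 0.460×1.80/(0.360−0.460) × (0.05339−0.1009) = (-8.280)×(-0.04756) = 0.3938 mol·L⁻¹.
Y_R = C_R/C_{A0} = 0.3938/1.80 = 0.219.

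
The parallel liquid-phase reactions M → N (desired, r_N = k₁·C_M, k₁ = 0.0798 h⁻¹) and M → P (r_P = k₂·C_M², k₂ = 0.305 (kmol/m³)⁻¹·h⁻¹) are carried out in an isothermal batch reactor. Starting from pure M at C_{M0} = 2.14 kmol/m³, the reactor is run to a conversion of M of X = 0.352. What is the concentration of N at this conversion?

0.0985 kmol/m³

C_M = C_{M0}(1−X) = 1.387 kmol/m³.
Along a PFR/batch, dC_N/dC_M = −r_N/(r_N+r_P) = −k₁/(k₁+k₂·C_M).
Integrating from C_{M0} to C_M: C_N = (0.0798/0.305)·ln[(0.0798+0.305·2.14)/(0.0798+0.305·1.39)] = 0.2616·ln(0.7325/0.5027) = 0.09847 kmol/m³.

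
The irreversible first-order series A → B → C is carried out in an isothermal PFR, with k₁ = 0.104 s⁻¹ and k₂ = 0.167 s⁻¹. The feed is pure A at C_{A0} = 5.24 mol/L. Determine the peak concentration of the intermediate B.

At the optimum, C_{B,max}/C_{A0} = (k₁/k₂)^[k₂/(k₂−k₁)].
= (0.104/0.167)^(0.167/(0.167−0.104)) = (0.6228)^(2.651) = 0.2850.
C_{B,max} = 0.2850×5.24 = 1.49 mol/L.

1.49 mol/L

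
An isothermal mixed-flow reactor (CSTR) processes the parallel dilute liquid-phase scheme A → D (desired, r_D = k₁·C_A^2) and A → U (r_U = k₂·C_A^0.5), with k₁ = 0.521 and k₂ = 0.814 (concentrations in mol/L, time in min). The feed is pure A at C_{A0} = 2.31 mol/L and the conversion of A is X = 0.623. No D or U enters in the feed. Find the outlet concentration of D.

0.492 mol/L

Exit C_A = C_{A0}(1−X) = 2.31×0.377 = 0.8709 mol/L.
A CSTR operates uniformly at the exit composition, giving r_D = 0.3951 and r_U = 0.7596 (each k·C_A^n at C_A = 0.8709).
Fraction of consumed A going to D: r_D/(r_D+r_U) = 0.3422.
C_D = 0.3422·C_{A0}·X = 0.3422×2.31×0.623 = 0.492 mol/L.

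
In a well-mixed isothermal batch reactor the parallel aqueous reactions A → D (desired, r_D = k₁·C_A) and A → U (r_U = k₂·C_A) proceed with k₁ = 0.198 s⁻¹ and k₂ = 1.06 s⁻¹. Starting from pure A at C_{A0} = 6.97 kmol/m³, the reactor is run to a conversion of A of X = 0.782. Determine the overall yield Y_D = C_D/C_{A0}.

C_A = C_{A0}(1−X) = 1.519 kmol/m³.
Both paths are first order in A, so the instantaneous fraction to D is constant: dC_D/d(−C_A) = k₁/(k₁+k₂) = 0.1574.
C_D = 0.1574·(C_{A0}−C_A) = 0.1574×5.451 = 0.858 kmol/m³.
Y_D = C_D/C_{A0} = 0.8579/6.97 = 0.123.

0.123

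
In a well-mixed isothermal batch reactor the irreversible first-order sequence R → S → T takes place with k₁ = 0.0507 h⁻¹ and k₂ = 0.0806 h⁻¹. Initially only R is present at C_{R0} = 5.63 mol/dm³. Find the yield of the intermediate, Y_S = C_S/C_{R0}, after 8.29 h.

0.245

Solving the coupled first-order balances gives C_S(t) = [k₁/(k₂−k₁)]·C_{R0}·(e^(−k₁t) − e^(−k₂t)).
e^(−k₁t) = e^(−0.0507×8.29) = e^(−0.4203) = 0.6568; e^(−k₂t) = e^(−0.6682) = 0.5126.
C_S = 0.0507×5.63/(0.0806−0.0507) × (0.6568−0.5126) = 9.547×0.1442 = 1.377 mol/dm³.
Y_S = C_S/C_{R0} = 1.377/5.63 = 0.245.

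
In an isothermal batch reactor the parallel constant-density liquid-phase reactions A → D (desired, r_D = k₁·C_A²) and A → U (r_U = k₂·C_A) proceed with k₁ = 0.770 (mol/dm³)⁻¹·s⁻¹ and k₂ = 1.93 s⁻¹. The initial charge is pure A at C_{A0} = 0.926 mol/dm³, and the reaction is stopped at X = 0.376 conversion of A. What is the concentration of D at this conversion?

0.0801 mol/dm³

C_A = C_{A0}(1−X) = 0.5778 mol/dm³.
Along a PFR/batch, dC_U/dC_A = −r_U/(r_D+r_U) = −k₂/(k₂+k₁·C_A).
Integrating from C_{A0} to C_A: C_U = (1.93/0.770)·ln[(1.93+0.770·0.926)/(1.93+0.770·0.578)] = 2.506·ln(2.643/2.375) = 0.2681 mol/dm³.
Then C_D = (C_{A0}−C_A) − C_U = 0.3482 − 0.2681 = 0.08009 mol/dm³.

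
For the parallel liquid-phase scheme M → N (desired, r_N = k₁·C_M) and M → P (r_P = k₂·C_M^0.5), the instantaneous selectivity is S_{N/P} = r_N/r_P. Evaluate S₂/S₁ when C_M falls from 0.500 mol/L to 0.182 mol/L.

S_{N/P} = (k₁/k₂)·C_M^0.5, so S₂/S₁ = (C_{M,2}/C_{M,1})^0.5.
= (0.182/0.500)^0.5 = (0.3640)^0.5 = 0.603.

0.603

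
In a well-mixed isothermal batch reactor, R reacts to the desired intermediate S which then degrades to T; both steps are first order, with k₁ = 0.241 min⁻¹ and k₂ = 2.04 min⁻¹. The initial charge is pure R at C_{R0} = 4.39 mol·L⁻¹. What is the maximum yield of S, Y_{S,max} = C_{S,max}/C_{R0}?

Evaluating C_S at t_opt = ln(k₂/k₁)/(k₂−k₁) gives C_{S,max}/C_{R0} = (k₁/k₂)^[k₂/(k₂−k₁)].
= (0.241/2.04)^(2.04/(2.04−0.241)) = (0.1181)^(1.134) = 0.08874.

0.0887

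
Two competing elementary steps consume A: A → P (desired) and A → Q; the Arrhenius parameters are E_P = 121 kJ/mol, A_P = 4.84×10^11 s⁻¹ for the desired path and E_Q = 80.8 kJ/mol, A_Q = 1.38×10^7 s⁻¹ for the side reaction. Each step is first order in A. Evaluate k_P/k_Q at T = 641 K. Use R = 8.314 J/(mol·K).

With equal orders, S_{P/Q} = k_P/k_Q = (A_P/A_Q)·exp[(E_Q−E_P)/(RT)].
(E_Q−E_P)/(RT) = (80.8−121)×10³/(8.314×641) = -40200/5329 = -7.543.
k_P/k_Q = (4.84×10^11/1.38×10^7)·exp(-7.543) = 35072 × 5.297×10^-4 = 18.6.
Since E_P > E_Q, raising the temperature improves selectivity toward P.

18.6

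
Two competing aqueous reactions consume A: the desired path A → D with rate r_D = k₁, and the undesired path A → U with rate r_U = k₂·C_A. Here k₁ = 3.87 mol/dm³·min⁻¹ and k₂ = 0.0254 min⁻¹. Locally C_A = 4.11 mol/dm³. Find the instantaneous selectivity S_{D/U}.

S_{D/U} = r_D/r_U = (k₁)/(k₂·C_A) = (k₁/k₂)·C_A⁻¹.
= (3.87) / (0.0254×4.110) = 3.870/0.1044 = 37.1.
The undesired path is higher order in A, so low C_A (CSTR or dilute feed) favours D.

37.1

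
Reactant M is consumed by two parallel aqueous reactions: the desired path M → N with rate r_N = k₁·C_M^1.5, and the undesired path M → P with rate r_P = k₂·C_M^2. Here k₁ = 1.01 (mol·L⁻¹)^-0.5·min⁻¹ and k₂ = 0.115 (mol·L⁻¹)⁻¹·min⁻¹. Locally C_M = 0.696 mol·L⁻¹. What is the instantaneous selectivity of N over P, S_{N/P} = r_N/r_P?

10.5

S_{N/P} = r_N/r_P = (k₁·C_M^1.5)/(k₂·C_M^2) = (k₁/k₂)·C_M^-0.5.
= (1.01×0.6960^1.5) / (0.115×0.6960^2) = 0.5865/0.05571 = 10.5.
The undesired path is higher order in M, so low C_M (CSTR or dilute feed) favours N.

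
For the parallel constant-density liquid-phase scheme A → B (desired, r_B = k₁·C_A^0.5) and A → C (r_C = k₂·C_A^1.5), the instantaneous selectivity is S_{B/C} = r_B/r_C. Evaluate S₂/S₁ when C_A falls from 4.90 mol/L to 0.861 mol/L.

5.69

S_{B/C} = (k₁/k₂)·C_A⁻¹, so S₂/S₁ = (C_{A,2}/C_{A,1})⁻¹.
= 4.90/0.861 = 5.69.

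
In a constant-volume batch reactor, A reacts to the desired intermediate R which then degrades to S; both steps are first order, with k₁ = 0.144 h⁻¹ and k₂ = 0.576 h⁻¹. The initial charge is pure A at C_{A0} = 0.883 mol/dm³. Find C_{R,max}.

Evaluating C_R at t_opt = ln(k₂/k₁)/(k₂−k₁) gives C_{R,max}/C_{A0} = (k₁/k₂)^[k₂/(k₂−k₁)].
= (0.144/0.576)^(0.576/(0.576−0.144)) = (0.2500)^(1.333) = 0.1575.
C_{R,max} = 0.1575×0.883 = 0.139 mol/dm³.

0.139 mol/dm³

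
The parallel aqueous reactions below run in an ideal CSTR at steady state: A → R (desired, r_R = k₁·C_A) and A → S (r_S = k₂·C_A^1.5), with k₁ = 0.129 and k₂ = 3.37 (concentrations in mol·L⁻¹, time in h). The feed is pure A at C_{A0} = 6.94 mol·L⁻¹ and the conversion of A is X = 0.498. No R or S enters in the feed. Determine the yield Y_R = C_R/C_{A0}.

0.0100

Exit C_A = C_{A0}(1−X) = 6.94×0.502 = 3.484 mol·L⁻¹.
Rates in a CSTR are evaluated at the outlet concentration: r_R = 0.129×3.484 = 0.4494, r_S = 3.37×3.484^1.5 = 21.91.
Fraction of consumed A going to R: r_R/(r_R+r_S) = 0.02010.
C_R = 0.02010·C_{A0}·X = 0.02010×6.94×0.498 = 0.0695 mol·L⁻¹; Y_R = C_R/C_{A0} = 0.0100.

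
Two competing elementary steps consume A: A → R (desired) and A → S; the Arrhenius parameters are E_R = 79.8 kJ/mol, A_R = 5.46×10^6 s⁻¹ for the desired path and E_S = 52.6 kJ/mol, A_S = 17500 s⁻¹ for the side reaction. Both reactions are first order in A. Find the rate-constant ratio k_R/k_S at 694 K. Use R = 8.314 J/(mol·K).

Since both paths have the same order in A, the concentration cancels and S_{R/S} = k_R/k_S = (A_R/A_S)·exp[(E_S−E_R)/(RT)].
(E_S−E_R)/(RT) = (52.6−79.8)×10³/(8.314×694) = -27200/5770 = -4.714.
k_R/k_S = (5.46×10^6/17500)·exp(-4.714) = 312.0 × 0.008968 = 2.80.
Since E_R > E_S, raising the temperature improves selectivity toward R.

2.80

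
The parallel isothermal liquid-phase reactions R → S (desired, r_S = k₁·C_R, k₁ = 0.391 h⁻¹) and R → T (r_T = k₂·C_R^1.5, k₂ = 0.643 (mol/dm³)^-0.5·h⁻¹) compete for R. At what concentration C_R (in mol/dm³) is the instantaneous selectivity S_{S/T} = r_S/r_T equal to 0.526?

1.34 mol/dm³

S_{S/T} = (k₁/k₂)·C_R^-0.5 ⇒ C_R = (S·k₂/k₁)^(-2).
= (0.526×0.643/0.391)^(-2) = (0.8650)^(-2) = 1.34 mol/dm³.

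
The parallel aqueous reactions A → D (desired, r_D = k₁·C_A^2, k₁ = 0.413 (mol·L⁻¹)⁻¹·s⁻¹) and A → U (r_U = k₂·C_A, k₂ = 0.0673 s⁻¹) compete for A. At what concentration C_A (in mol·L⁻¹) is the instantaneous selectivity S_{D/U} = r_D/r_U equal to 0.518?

S_{D/U} = (k₁/k₂)·C_A ⇒ C_A = S·k₂/k₁.
= 0.518×0.0673/0.413 = 0.0844 mol·L⁻¹.

0.0844 mol·L⁻¹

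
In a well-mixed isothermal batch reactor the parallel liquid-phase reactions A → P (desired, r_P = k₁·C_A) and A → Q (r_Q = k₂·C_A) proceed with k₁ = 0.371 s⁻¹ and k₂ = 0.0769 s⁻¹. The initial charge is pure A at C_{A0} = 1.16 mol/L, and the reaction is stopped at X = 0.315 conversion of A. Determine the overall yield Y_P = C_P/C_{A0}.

0.261

C_A = C_{A0}(1−X) = 0.7946 mol/L.
Both paths are first order in A, so the instantaneous fraction to P is constant: dC_P/d(−C_A) = k₁/(k₁+k₂) = 0.8283.
C_P = 0.8283·(C_{A0}−C_A) = 0.8283×0.3654 = 0.303 mol/L.
Y_P = C_P/C_{A0} = 0.3027/1.16 = 0.261.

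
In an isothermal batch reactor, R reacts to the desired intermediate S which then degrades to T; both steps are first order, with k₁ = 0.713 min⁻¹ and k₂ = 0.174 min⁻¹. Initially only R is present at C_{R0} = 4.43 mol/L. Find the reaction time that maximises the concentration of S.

The intermediate peaks when r₁ = r₂, i.e. k₁e^(−k₁t) = k₂e^(−k₂t), giving t_opt = ln(k₂/k₁)/(k₂−k₁).
= ln(0.174/0.713)/(0.174−0.713) = ln(0.2440)/-0.5390 = -1.410/-0.5390 = 2.62 min.

2.62 min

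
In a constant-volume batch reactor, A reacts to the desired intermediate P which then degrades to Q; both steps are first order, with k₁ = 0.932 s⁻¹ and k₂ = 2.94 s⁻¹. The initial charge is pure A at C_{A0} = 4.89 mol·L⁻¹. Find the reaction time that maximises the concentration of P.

For first-order series the maximum of C_P occurs at t_opt = ln(k₂/k₁)/(k₂−k₁).
= ln(2.94/0.932)/(2.94−0.932) = ln(3.155)/2.008 = 1.149/2.008 = 0.572 s.

0.572 s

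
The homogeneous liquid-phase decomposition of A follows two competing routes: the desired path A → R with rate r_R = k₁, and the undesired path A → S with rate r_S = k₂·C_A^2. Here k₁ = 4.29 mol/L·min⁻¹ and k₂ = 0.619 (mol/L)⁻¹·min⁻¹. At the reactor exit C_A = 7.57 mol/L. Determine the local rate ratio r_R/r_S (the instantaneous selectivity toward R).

S_{R/S} = r_R/r_S = (k₁)/(k₂·C_A^2) = (k₁/k₂)·C_A^-2.
= (4.29) / (0.619×7.570^2) = 4.290/35.47 = 0.121.
The undesired path is higher order in A, so low C_A (CSTR or dilute feed) favours R.

0.121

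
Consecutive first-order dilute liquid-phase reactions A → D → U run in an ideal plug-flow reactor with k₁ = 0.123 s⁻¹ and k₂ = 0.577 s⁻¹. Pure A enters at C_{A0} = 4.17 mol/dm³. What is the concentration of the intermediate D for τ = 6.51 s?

Solving the coupled first-order balances gives C_D(τ) = [k₁/(k₂−k₁)]·C_{A0}·(e^(−k₁τ) − e^(−k₂τ)).
e^(−k₁τ) = e^(−0.123×6.51) = e^(−0.8007) = 0.4490; e^(−k₂τ) = e^(−3.756) = 0.02337.
C_D = 0.123×4.17/(0.577−0.123) × (0.4490−0.02337) = 1.130×0.4256 = 0.4809 mol/dm³.

0.481 mol/dm³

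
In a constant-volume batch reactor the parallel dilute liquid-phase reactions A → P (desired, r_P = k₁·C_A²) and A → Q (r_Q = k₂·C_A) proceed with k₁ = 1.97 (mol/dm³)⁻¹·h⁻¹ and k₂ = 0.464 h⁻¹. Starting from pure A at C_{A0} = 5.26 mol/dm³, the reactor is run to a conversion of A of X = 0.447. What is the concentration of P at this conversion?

C_A = C_{A0}(1−X) = 2.909 mol/dm³.
Along a PFR/batch, dC_Q/dC_A = −r_Q/(r_P+r_Q) = −k₂/(k₂+k₁·C_A).
Integrating from C_{A0} to C_A: C_Q = (0.464/1.97)·ln[(0.464+1.97·5.26)/(0.464+1.97·2.91)] = 0.2355·ln(10.83/6.194) = 0.1315 mol/dm³.
Then C_P = (C_{A0}−C_A) − C_Q = 2.351 − 0.1315 = 2.220 mol/dm³.

2.22 mol/dm³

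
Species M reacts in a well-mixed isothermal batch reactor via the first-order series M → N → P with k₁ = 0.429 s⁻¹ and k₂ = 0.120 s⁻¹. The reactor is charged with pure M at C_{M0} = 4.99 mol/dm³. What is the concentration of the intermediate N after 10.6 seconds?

1.87 mol/dm³

Solving the coupled first-order balances gives C_N(t) = [k₁/(k₂−k₁)]·C_{M0}·(e^(−k₁t) − e^(−k₂t)).
e^(−k₁t) = e^(−0.429×10.6) = e^(−4.547) = 0.01059; e^(−k₂t) = e^(−1.272) = 0.2803.
C_N = 0.429×4.99/(0.120−0.429) × (0.01059−0.2803) = (-6.928)×(-0.2697) = 1.868 mol/dm³.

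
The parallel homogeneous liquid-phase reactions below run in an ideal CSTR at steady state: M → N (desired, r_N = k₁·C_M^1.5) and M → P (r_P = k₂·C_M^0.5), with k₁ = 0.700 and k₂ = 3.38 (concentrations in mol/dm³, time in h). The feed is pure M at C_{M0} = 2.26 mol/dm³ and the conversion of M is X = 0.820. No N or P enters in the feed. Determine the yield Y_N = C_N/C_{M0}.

0.0637

Exit C_M = C_{M0}(1−X) = 2.26×0.180 = 0.4068 mol/dm³.
A CSTR operates uniformly at the exit composition, giving r_N = 0.1816 and r_P = 2.156 (each k·C_M^n at C_M = 0.4068).
Fraction of consumed M going to N: r_N/(r_N+r_P) = 0.07770.
C_N = 0.07770·C_{M0}·X = 0.07770×2.26×0.820 = 0.144 mol/dm³; Y_N = C_N/C_{M0} = 0.0637.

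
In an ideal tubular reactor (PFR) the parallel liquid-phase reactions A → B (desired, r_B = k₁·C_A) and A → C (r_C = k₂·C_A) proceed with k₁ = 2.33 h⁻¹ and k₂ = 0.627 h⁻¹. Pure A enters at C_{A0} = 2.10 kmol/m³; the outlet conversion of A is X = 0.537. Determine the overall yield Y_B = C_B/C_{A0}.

0.423

C_A = C_{A0}(1−X) = 0.9723 kmol/m³.
Both paths are first order in A, so the instantaneous fraction to B is constant: dC_B/d(−C_A) = k₁/(k₁+k₂) = 0.7880.
C_B = 0.7880·(C_{A0}−C_A) = 0.7880×1.128 = 0.889 kmol/m³.
Y_B = C_B/C_{A0} = 0.8886/2.10 = 0.423.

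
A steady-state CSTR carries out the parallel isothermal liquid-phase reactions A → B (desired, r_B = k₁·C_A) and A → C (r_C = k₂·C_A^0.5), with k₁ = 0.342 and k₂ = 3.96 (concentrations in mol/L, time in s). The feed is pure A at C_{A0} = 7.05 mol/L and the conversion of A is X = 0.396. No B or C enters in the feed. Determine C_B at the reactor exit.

Exit C_A = C_{A0}(1−X) = 7.05×0.604 = 4.258 mol/L.
Rates in a CSTR are evaluated at the outlet concentration: r_B = 0.342×4.258 = 1.456, r_C = 3.96×4.258^0.5 = 8.172.
Fraction of consumed A going to B: r_B/(r_B+r_C) = 0.1513.
C_B = 0.1513·C_{A0}·X = 0.1513×7.05×0.396 = 0.422 mol/L.

0.422 mol/L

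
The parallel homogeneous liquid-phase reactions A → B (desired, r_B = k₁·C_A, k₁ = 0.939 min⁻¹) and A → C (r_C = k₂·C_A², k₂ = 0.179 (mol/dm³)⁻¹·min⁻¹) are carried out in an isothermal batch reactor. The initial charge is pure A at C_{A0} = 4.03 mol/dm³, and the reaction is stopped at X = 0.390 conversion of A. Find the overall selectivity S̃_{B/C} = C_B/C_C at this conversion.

1.63

C_A = C_{A0}(1−X) = 2.458 mol/dm³.
Along a PFR/batch, dC_B/dC_A = −r_B/(r_B+r_C) = −k₁/(k₁+k₂·C_A).
Integrating from C_{A0} to C_A: C_B = (0.939/0.179)·ln[(0.939+0.179·4.03)/(0.939+0.179·2.46)] = 5.246·ln(1.660/1.379) = 0.9739 mol/dm³.
C_C = (C_{A0}−C_A)−C_B = 0.5978 mol/dm³; S̃_{B/C} = 0.9739/0.5978 = 1.63.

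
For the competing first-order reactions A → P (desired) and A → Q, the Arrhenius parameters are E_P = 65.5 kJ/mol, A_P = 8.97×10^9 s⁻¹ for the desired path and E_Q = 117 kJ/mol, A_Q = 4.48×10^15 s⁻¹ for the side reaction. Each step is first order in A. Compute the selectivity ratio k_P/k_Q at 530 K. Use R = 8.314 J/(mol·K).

With equal orders, S_{P/Q} = k_P/k_Q = (A_P/A_Q)·exp[(E_Q−E_P)/(RT)].
(E_Q−E_P)/(RT) = (117−65.5)×10³/(8.314×530) = 51500/4406 = 11.69.
k_P/k_Q = (8.97×10^9/4.48×10^15)·exp(11.69) = 2.002×10^-6 × 1.191×10^5 = 0.238.

0.238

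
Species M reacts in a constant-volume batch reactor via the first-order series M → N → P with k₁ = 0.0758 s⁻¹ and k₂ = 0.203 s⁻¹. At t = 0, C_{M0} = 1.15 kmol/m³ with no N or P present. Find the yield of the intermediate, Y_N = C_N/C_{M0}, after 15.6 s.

0.158

Solving the coupled first-order balances gives C_N(t) = [k₁/(k₂−k₁)]·C_{M0}·(e^(−k₁t) − e^(−k₂t)).
e^(−k₁t) = e^(−0.0758×15.6) = e^(−1.182) = 0.3065; e^(−k₂t) = e^(−3.167) = 0.04214.
C_N = 0.0758×1.15/(0.203−0.0758) × (0.3065−0.04214) = 0.6853×0.2644 = 0.1812 kmol/m³.
Y_N = C_N/C_{M0} = 0.1812/1.15 = 0.158.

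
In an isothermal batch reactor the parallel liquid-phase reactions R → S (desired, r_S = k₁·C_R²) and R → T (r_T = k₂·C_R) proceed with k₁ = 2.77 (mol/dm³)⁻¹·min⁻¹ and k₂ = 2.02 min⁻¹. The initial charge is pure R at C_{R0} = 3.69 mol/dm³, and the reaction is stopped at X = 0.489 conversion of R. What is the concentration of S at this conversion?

1.42 mol/dm³

C_R = C_{R0}(1−X) = 1.886 mol/dm³.
Along a PFR/batch, dC_T/dC_R = −r_T/(r_S+r_T) = −k₂/(k₂+k₁·C_R).
Integrating from C_{R0} to C_R: C_T = (2.02/2.77)·ln[(2.02+2.77·3.69)/(2.02+2.77·1.89)] = 0.7292·ln(12.24/7.243) = 0.3827 mol/dm³.
Then C_S = (C_{R0}−C_R) − C_T = 1.804 − 0.3827 = 1.422 mol/dm³.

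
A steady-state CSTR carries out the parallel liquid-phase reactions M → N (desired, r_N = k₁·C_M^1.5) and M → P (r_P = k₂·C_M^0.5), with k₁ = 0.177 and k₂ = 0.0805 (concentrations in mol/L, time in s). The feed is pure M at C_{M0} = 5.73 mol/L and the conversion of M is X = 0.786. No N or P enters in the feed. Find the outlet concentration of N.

3.29 mol/L

Exit C_M = C_{M0}(1−X) = 5.73×0.214 = 1.226 mol/L.
Rates in a CSTR are evaluated at the outlet concentration: r_N = 0.177×1.226^1.5 = 0.2403, r_P = 0.0805×1.226^0.5 = 0.08914.
Fraction of consumed M going to N: r_N/(r_N+r_P) = 0.7294.
C_N = 0.7294·C_{M0}·X = 0.7294×5.73×0.786 = 3.29 mol/L.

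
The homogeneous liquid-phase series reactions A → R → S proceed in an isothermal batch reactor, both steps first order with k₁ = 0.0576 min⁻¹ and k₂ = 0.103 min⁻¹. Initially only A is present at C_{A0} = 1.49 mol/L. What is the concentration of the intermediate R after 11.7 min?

Solving the coupled first-order balances gives C_R(t) = [k₁/(k₂−k₁)]·C_{A0}·(e^(−k₁t) − e^(−k₂t)).
e^(−k₁t) = e^(−0.0576×11.7) = e^(−0.6739) = 0.5097; e^(−k₂t) = e^(−1.205) = 0.2997.
C_R = 0.0576×1.49/(0.103−0.0576) × (0.5097−0.2997) = 1.890×0.2100 = 0.3971 mol/L.

0.397 mol/L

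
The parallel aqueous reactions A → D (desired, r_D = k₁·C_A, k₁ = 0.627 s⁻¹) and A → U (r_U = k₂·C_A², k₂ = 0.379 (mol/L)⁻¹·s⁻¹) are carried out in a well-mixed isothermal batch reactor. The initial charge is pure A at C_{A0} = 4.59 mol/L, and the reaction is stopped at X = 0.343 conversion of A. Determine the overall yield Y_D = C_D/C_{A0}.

0.105

C_A = C_{A0}(1−X) = 3.016 mol/L.
Along a PFR/batch, dC_D/dC_A = −r_D/(r_D+r_U) = −k₁/(k₁+k₂·C_A).
Integrating from C_{A0} to C_A: C_D = (0.627/0.379)·ln[(0.627+0.379·4.59)/(0.627+0.379·3.02)] = 1.654·ln(2.367/1.770) = 0.4806 mol/L.
Y_D = C_D/C_{A0} = 0.4806/4.59 = 0.105.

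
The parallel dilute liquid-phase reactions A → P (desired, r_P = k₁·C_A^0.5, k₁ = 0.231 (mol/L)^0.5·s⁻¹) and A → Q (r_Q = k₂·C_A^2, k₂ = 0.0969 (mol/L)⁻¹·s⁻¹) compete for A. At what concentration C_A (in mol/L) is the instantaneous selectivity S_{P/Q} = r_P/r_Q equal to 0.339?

S_{P/Q} = (k₁/k₂)·C_A^-1.5 ⇒ C_A = (S·k₂/k₁)^(1/(-1.5)).
= (0.339×0.0969/0.231)^(-0.6667) = (0.1422)^(-0.6667) = 3.67 mol/L.

3.67 mol/L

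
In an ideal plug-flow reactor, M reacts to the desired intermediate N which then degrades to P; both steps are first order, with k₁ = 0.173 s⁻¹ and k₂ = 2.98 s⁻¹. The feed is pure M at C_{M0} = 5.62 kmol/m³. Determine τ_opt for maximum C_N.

1.01 s

The intermediate peaks when r₁ = r₂, i.e. k₁e^(−k₁τ) = k₂e^(−k₂τ), giving τ_opt = ln(k₂/k₁)/(k₂−k₁).
= ln(2.98/0.173)/(2.98−0.173) = ln(17.23)/2.807 = 2.846/2.807 = 1.01 s.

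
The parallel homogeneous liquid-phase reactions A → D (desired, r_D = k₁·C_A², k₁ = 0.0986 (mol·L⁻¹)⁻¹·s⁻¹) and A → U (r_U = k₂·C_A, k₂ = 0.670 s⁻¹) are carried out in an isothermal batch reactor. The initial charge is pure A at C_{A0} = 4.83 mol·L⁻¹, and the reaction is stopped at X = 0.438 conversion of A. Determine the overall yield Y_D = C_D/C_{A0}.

C_A = C_{A0}(1−X) = 2.714 mol·L⁻¹.
Along a PFR/batch, dC_U/dC_A = −r_U/(r_D+r_U) = −k₂/(k₂+k₁·C_A).
Integrating from C_{A0} to C_A: C_U = (0.670/0.0986)·ln[(0.670+0.0986·4.83)/(0.670+0.0986·2.71)] = 6.795·ln(1.146/0.9376) = 1.365 mol·L⁻¹.
Then C_D = (C_{A0}−C_A) − C_U = 2.116 − 1.365 = 0.7506 mol·L⁻¹.
Y_D = C_D/C_{A0} = 0.7506/4.83 = 0.155.

0.155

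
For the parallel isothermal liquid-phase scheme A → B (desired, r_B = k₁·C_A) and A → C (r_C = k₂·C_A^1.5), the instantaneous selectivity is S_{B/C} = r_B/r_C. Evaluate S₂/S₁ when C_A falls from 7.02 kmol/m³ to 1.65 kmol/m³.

S_{B/C} = (k₁/k₂)·C_A^-0.5, so S₂/S₁ = (C_{A,2}/C_{A,1})^-0.5.
= (1.65/7.02)^(-0.5) = (0.2350)^(-0.5) = 2.06.
Selectivity toward B rises as C_A falls — low-concentration operation is favoured.

2.06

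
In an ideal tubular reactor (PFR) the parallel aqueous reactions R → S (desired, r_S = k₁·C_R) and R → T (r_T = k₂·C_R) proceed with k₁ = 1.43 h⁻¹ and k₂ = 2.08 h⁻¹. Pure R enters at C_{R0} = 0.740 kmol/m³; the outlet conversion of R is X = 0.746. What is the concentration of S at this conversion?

C_R = C_{R0}(1−X) = 0.1880 kmol/m³.
Both paths are first order in R, so the instantaneous fraction to S is constant: dC_S/d(−C_R) = k₁/(k₁+k₂) = 0.4074.
C_S = 0.4074·(C_{R0}−C_R) = 0.4074×0.5520 = 0.225 kmol/m³.

0.225 kmol/m³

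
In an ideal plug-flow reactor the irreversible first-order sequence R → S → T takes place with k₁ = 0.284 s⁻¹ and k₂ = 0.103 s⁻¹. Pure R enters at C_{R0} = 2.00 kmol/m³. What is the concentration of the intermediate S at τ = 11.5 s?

0.840 kmol/m³

For first-order series with pure R initially, C_S(τ) = k₁C_{R0}/(k₂−k₁)·(e^(−k₁τ) − e^(−k₂τ)).
e^(−k₁τ) = e^(−0.284×11.5) = e^(−3.266) = 0.03816; e^(−k₂τ) = e^(−1.184) = 0.3059.
C_S = 0.284×2.00/(0.103−0.284) × (0.03816−0.3059) = (-3.138)×(-0.2677) = 0.8402 kmol/m³.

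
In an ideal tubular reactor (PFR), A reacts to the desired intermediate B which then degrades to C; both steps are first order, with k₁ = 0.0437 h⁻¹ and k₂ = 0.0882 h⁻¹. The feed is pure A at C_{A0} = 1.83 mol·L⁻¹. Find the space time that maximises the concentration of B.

15.8 h

For first-order series the maximum of C_B occurs at τ_opt = ln(k₂/k₁)/(k₂−k₁).
= ln(0.0882/0.0437)/(0.0882−0.0437) = ln(2.018)/0.04450 = 0.7023/0.04450 = 15.8 h.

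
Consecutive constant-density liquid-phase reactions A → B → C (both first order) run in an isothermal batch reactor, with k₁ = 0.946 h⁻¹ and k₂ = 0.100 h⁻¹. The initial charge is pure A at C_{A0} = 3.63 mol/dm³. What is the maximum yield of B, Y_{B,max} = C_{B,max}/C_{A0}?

At the optimum, C_{B,max}/C_{A0} = (k₁/k₂)^[k₂/(k₂−k₁)].
= (0.946/0.100)^(0.100/(0.100−0.946)) = (9.460)^(-0.1182) = 0.7667.

0.767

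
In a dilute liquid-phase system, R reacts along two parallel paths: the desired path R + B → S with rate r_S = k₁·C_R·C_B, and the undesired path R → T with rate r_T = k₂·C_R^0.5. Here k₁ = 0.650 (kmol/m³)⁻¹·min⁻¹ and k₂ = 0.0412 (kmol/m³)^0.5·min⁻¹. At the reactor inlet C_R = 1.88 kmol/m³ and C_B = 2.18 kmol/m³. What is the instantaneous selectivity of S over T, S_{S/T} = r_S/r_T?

S_{S/T} = r_S/r_T = (k₁·C_R·C_B)/(k₂·C_R^0.5) = (k₁/k₂)·C_R^0.5·C_B.
= (0.650×1.880×2.180) / (0.0412×1.880^0.5) = 2.664/0.05649 = 47.2.
Since the desired path is higher order in R, keeping C_R high (PFR or concentrated feed) favours S.

47.2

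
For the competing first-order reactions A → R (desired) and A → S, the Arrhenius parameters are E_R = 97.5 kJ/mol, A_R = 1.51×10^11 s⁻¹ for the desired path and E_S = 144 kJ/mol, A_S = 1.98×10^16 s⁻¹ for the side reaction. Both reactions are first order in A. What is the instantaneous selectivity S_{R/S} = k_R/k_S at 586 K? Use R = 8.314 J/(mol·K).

0.107

k_R/k_S = (A_R/A_S)·exp[−(E_R−E_S)/(RT)] = (A_R/A_S)·exp[(E_S−E_R)/(RT)].
(E_S−E_R)/(RT) = (144−97.5)×10³/(8.314×586) = 46500/4872 = 9.544.
k_R/k_S = (1.51×10^11/1.98×10^16)·exp(9.544) = 7.626×10^-6 × 13965 = 0.107.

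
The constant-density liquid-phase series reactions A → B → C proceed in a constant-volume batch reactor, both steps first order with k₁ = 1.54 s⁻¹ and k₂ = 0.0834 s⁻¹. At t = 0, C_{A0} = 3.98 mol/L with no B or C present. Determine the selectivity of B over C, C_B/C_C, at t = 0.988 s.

For first-order series with pure A initially, C_B(t) = k₁C_{A0}/(k₂−k₁)·(e^(−k₁t) − e^(−k₂t)).
e^(−k₁t) = e^(−1.54×0.988) = e^(−1.522) = 0.2184; e^(−k₂t) = e^(−0.08240) = 0.9209.
C_B = 1.54×3.98/(0.0834−1.54) × (0.2184−0.9209) = (-4.208)×(-0.7025) = 2.956 mol/L.
C_A = C_{A0}e^(−k₁t) = 0.8692 mol/L, so C_C = C_{A0}−C_A−C_B = 0.1547 mol/L; C_B/C_C = 19.1.

19.1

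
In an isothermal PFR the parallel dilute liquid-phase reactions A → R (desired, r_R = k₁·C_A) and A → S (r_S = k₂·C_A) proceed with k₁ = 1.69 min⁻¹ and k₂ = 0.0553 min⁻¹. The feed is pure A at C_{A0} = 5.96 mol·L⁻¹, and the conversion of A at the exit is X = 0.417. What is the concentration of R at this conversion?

2.41 mol·L⁻¹

C_A = C_{A0}(1−X) = 3.475 mol·L⁻¹.
Both paths are first order in A, so the instantaneous fraction to R is constant: dC_R/d(−C_A) = k₁/(k₁+k₂) = 0.9683.
C_R = 0.9683·(C_{A0}−C_A) = 0.9683×2.485 = 2.41 mol·L⁻¹.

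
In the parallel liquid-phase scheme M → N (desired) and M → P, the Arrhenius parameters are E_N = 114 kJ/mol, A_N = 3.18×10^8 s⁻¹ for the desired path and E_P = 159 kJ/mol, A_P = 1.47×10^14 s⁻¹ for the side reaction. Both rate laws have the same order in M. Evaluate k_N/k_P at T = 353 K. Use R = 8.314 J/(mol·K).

9.87

k_N/k_P = (A_N/A_P)·exp[−(E_N−E_P)/(RT)] = (A_N/A_P)·exp[(E_P−E_N)/(RT)].
(E_P−E_N)/(RT) = (159−114)×10³/(8.314×353) = 45000/2935 = 15.33.
k_N/k_P = (3.18×10^8/1.47×10^14)·exp(15.33) = 2.163×10^-6 × 4.561×10^6 = 9.87.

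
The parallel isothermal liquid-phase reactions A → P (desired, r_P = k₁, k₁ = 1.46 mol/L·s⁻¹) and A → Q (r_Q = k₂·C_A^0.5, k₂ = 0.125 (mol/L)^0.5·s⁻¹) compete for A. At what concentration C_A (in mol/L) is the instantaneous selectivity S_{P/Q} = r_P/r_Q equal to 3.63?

S_{P/Q} = (k₁/k₂)·C_A^-0.5 ⇒ C_A = (S·k₂/k₁)^(-2).
= (3.63×0.125/1.46)^(-2) = (0.3108)^(-2) = 10.4 mol/L.

10.4 mol/L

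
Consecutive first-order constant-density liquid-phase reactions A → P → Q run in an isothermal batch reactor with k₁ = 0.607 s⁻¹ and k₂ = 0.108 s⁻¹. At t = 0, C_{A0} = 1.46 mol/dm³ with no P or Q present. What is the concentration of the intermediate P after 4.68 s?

Solving the coupled first-order balances gives C_P(t) = [k₁/(k₂−k₁)]·C_{A0}·(e^(−k₁t) − e^(−k₂t)).
e^(−k₁t) = e^(−0.607×4.68) = e^(−2.841) = 0.05838; e^(−k₂t) = e^(−0.5054) = 0.6032.
C_P = 0.607×1.46/(0.108−0.607) × (0.05838−0.6032) = (-1.776)×(-0.5449) = 0.9677 mol/dm³.

0.968 mol/dm³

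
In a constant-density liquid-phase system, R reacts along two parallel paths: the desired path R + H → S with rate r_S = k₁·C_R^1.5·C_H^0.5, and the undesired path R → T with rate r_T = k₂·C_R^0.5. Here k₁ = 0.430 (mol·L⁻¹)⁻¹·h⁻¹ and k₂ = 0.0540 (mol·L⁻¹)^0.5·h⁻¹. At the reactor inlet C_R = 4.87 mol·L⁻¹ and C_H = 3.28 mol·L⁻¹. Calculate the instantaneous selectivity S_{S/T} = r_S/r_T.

S_{S/T} = r_S/r_T = (k₁·C_R^1.5·C_H^0.5)/(k₂·C_R^0.5) = (k₁/k₂)·C_R·C_H^0.5.
= (0.430×4.870^1.5×3.280^0.5) / (0.0540×4.870^0.5) = 8.369/0.1192 = 70.2.

70.2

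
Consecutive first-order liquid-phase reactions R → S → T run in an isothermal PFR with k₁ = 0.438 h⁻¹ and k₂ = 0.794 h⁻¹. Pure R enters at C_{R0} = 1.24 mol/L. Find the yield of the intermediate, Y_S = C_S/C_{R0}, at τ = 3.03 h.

0.215

For first-order series with pure R initially, C_S(τ) = k₁C_{R0}/(k₂−k₁)·(e^(−k₁τ) − e^(−k₂τ)).
e^(−k₁τ) = e^(−0.438×3.03) = e^(−1.327) = 0.2652; e^(−k₂τ) = e^(−2.406) = 0.09019.
C_S = 0.438×1.24/(0.794−0.438) × (0.2652−0.09019) = 1.526×0.1750 = 0.2670 mol/L.
Y_S = C_S/C_{R0} = 0.2670/1.24 = 0.215.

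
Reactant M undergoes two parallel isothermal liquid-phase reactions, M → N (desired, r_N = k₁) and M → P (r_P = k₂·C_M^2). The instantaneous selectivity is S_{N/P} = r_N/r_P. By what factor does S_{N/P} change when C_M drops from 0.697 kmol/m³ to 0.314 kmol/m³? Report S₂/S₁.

4.93

S_{N/P} = (k₁/k₂)·C_M^-2, so S₂/S₁ = (C_{M,2}/C_{M,1})^-2.
= (0.314/0.697)^(-2) = (0.4505)^(-2) = 4.93.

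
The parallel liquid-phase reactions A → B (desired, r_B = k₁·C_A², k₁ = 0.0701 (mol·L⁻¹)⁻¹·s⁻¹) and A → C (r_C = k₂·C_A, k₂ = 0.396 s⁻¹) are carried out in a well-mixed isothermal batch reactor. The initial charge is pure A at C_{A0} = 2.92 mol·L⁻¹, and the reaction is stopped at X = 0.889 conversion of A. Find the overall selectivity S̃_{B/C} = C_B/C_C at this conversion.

C_A = C_{A0}(1−X) = 0.3241 mol·L⁻¹.
Along a PFR/batch, dC_C/dC_A = −r_C/(r_B+r_C) = −k₂/(k₂+k₁·C_A).
Integrating from C_{A0} to C_A: C_C = (0.396/0.0701)·ln[(0.396+0.0701·2.92)/(0.396+0.0701·0.324)] = 5.649·ln(0.6007/0.4187) = 2.039 mol·L⁻¹.
Then C_B = (C_{A0}−C_A) − C_C = 2.596 − 2.039 = 0.5573 mol·L⁻¹.
S̃_{B/C} = C_B/C_C = 0.5573/2.039 = 0.273.

0.273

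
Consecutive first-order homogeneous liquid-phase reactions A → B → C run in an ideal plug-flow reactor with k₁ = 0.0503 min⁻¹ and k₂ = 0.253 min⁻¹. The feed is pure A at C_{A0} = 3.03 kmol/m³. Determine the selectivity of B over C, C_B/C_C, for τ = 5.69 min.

For first-order series with pure A initially, C_B(τ) = k₁C_{A0}/(k₂−k₁)·(e^(−k₁τ) − e^(−k₂τ)).
e^(−k₁τ) = e^(−0.0503×5.69) = e^(−0.2862) = 0.7511; e^(−k₂τ) = e^(−1.440) = 0.2370.
C_B = 0.0503×3.03/(0.253−0.0503) × (0.7511−0.2370) = 0.7519×0.5141 = 0.3865 kmol/m³.
C_A = C_{A0}e^(−k₁τ) = 2.276 kmol/m³, so C_C = C_{A0}−C_A−C_B = 0.3676 kmol/m³; C_B/C_C = 1.05.

1.05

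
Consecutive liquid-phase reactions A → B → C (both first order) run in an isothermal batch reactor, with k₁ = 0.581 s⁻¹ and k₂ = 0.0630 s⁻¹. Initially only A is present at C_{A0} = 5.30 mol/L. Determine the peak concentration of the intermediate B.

4.05 mol/L

Evaluating C_B at t_opt = ln(k₂/k₁)/(k₂−k₁) gives C_{B,max}/C_{A0} = (k₁/k₂)^[k₂/(k₂−k₁)].
= (0.581/0.0630)^(0.0630/(0.0630−0.581)) = (9.222)^(-0.1216) = 0.7632.
C_{B,max} = 0.7632×5.30 = 4.05 mol/L.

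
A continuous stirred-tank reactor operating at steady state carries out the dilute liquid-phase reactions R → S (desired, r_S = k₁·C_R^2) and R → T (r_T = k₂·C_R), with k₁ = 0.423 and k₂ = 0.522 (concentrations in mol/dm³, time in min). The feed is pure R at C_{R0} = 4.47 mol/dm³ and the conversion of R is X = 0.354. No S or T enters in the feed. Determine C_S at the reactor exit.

1.11 mol/dm³

Exit C_R = C_{R0}(1−X) = 4.47×0.646 = 2.888 mol/dm³.
Rates in a CSTR are evaluated at the outlet concentration: r_S = 0.423×2.888^2 = 3.527, r_T = 0.522×2.888 = 1.507.
Fraction of consumed R going to S: r_S/(r_S+r_T) = 0.7006.
C_S = 0.7006·C_{R0}·X = 0.7006×4.47×0.354 = 1.11 mol/dm³.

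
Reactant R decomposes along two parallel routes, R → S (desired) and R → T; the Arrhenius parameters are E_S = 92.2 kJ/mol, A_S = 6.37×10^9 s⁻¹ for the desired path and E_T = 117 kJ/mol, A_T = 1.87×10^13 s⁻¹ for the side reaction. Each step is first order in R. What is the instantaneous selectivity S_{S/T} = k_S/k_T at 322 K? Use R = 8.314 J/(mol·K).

3.59

k_S/k_T = (A_S/A_T)·exp[−(E_S−E_T)/(RT)] = (A_S/A_T)·exp[(E_T−E_S)/(RT)].
(E_T−E_S)/(RT) = (117−92.2)×10³/(8.314×322) = 24800/2677 = 9.264.
k_S/k_T = (6.37×10^9/1.87×10^13)·exp(9.264) = 3.406×10^-4 × 10548 = 3.59.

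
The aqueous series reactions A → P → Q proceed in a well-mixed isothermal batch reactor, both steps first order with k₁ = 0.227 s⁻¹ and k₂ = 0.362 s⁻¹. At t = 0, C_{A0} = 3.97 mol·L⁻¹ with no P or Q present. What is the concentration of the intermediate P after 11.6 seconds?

0.379 mol·L⁻¹

For first-order series with pure A initially, C_P(t) = k₁C_{A0}/(k₂−k₁)·(e^(−k₁t) − e^(−k₂t)).
e^(−k₁t) = e^(−0.227×11.6) = e^(−2.633) = 0.07185; e^(−k₂t) = e^(−4.199) = 0.01501.
C_P = 0.227×3.97/(0.362−0.227) × (0.07185−0.01501) = 6.675×0.05684 = 0.3794 mol·L⁻¹.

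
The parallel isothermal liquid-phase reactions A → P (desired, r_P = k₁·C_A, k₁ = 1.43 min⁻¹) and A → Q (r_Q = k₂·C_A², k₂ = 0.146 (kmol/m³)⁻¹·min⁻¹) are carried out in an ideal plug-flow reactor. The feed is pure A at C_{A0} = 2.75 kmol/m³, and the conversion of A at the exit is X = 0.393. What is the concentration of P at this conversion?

0.882 kmol/m³

C_A = C_{A0}(1−X) = 1.669 kmol/m³.
Along a PFR/batch, dC_P/dC_A = −r_P/(r_P+r_Q) = −k₁/(k₁+k₂·C_A).
Integrating from C_{A0} to C_A: C_P = (1.43/0.146)·ln[(1.43+0.146·2.75)/(1.43+0.146·1.67)] = 9.795·ln(1.831/1.674) = 0.8824 kmol/m³.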